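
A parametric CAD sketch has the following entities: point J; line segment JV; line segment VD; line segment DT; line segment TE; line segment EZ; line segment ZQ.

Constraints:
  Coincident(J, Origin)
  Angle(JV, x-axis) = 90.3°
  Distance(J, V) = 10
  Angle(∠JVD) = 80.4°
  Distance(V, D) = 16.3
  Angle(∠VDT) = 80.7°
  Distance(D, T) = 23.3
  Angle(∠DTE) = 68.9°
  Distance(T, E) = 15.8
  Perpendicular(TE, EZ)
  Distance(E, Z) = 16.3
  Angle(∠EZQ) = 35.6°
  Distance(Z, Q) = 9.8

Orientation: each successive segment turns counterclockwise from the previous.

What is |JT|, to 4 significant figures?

17.05

J is at the origin; JV runs at 90.3° with length 10.0, so V = (-0.05236, 10.00). ∠JVD = 80.4° gives VD at -170.1° from the x-axis; with |VD| = 16.3, D = (-16.11, 7.197). ∠VDT = 80.7° gives DT at -70.80° from the x-axis; with |DT| = 23.3, T = (-8.447, -14.81). Then |JT| = |T − J| = 17.05.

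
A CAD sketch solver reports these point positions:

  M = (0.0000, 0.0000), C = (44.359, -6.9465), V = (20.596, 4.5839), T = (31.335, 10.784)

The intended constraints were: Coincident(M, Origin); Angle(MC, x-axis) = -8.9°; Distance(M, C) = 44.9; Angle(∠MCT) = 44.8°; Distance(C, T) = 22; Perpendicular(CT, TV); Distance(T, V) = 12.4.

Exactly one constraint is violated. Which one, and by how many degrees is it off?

Perpendicular(CT, TV) — off by 6.30°.

M = (0.00, 0.00) ✓; MC at -8.900° ✓; |MC| = 44.90 ✓; ∠MCT = 44.80° ✓; |CT| = 22.00 ✓; ∠(CT, TV) = 83.70° ✗; |TV| = 12.40 ✓.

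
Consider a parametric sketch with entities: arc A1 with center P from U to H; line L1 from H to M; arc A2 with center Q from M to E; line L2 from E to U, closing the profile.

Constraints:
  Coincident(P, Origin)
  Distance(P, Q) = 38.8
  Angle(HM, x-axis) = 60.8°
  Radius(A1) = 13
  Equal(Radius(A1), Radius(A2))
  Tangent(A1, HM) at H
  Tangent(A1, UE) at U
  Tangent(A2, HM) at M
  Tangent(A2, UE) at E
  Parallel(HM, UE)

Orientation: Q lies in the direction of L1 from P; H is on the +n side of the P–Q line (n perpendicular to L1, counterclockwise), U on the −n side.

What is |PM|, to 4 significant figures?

40.92

The slot axis is L1's direction at 60.8°, so u = (cos 60.8°, sin 60.8°) = (0.4879, 0.8729) and n = (−sin 60.8°, cos 60.8°) = (-0.8729, 0.4879). P is at the origin and Q lies 38.8 along u from P, so Q = 38.8·u = (18.93, 33.87). Tangency of A1 to both parallel lines with radius 13.0 puts H and U at P ± 13.0·n: H = (-11.35, 6.342), U = (11.35, -6.342). Equal radii place M and E the same way about Q: M = Q + 13.0·n = (7.581, 40.21), E = Q − 13.0·n = (30.28, 27.53). Then |PM| = |M − P| = 40.92.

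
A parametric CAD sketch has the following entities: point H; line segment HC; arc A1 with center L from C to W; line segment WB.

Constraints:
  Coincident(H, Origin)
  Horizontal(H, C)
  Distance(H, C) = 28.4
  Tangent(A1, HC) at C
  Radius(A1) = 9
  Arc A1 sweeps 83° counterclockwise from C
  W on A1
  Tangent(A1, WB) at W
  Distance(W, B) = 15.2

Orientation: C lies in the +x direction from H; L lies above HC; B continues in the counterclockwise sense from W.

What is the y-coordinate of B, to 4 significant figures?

22.99

H is at the origin; H and C share the same y with |HC| = 28.4 and C on the +x side, so C = (28.40, 0.000). Since A1 is tangent to HC there, LC ⟂ HC, so L = C + (0, 9) = (28.40, 9.000). On A1, C sits at bearing -90° from L; an 83° counterclockwise sweep puts W at bearing -7°, so W = L + 9.0·(cos -7°, sin -7°) = (37.33, 7.903). A1 meets WB tangentially, so LW is at right angles to WB, so WB runs along (−sin -7°, cos -7°); with |WB| = 15.2, B = (39.19, 22.99). So B.y = 22.99.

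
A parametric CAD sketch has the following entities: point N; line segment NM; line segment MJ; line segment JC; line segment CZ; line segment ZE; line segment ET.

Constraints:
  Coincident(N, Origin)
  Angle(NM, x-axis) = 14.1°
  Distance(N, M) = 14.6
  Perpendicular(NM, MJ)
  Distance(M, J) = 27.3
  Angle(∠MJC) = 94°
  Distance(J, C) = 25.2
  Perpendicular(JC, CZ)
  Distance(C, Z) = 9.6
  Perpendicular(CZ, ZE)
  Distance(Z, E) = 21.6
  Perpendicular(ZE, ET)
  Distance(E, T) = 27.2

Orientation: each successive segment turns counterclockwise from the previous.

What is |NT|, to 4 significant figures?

46.74

N is at the origin; NM runs at 14.1° with length 14.6, so M = (14.16, 3.557). NM is perpendicular to MJ, so MJ runs at 104.1°; with |MJ| = 27.3, J = (7.509, 30.03). ∠MJC = 94.0° gives JC at -169.9° from the x-axis; with |JC| = 25.2, C = (-17.30, 25.62). JC ⟂ CZ, so CZ runs at -79.90°; with |CZ| = 9.6, Z = (-15.62, 16.16). CZ ⟂ ZE, so ZE runs at 10.10°; with |ZE| = 21.6, E = (5.649, 19.95). ZE is perpendicular to ET, so ET runs at 100.1°; with |ET| = 27.2, T = (0.8788, 46.73). Then |NT| = |T − N| = 46.74.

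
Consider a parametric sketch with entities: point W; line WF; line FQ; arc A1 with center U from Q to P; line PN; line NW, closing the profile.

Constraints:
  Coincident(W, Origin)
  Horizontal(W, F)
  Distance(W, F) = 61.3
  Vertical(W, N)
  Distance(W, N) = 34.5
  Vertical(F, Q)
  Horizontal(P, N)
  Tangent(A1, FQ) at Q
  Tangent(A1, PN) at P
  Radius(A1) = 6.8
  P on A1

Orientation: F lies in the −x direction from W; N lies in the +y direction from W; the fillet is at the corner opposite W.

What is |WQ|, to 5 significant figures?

67.268

W is at the origin; W and F share the same y with |WF| = 61.3 and F on the −x side, so F = (-61.300, 0.0000). W and N share the same x with |WN| = 34.5 and N on the +y side, so N = (0.0000, 34.500). The virtual corner opposite W is at (-61.300, 34.500). The tangent condition forces UQ to be normal to FQ and the tangent condition forces UP to be normal to PN, with radius 6.8, so the center U sits 6.8 in from both sides at U = (-54.500, 27.700). That places the tangent points at Q = (-61.300, 27.700) on FQ and P = (-54.500, 34.500) on PN. Then |WQ| = |Q − W| = 67.268.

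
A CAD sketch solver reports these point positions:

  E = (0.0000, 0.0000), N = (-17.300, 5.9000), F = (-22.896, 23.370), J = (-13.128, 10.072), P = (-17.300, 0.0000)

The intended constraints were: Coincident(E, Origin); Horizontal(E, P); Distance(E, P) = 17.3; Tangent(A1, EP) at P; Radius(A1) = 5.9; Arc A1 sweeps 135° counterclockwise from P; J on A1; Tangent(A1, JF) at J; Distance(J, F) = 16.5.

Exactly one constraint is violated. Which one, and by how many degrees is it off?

Tangent(A1, JF) at J — off by 8.70°.

E = (0.00, 0.00) ✓; E.y = 0.00, P.y = 0.00 ✓; |EP| = 17.30 ✓; ∠(NP, PE) = 90.00° ✓; |NP| = 5.900 ✓; bearing(N→J) − bearing(N→P) = 135.0° ✓; |NJ| = 5.900 ✓; ∠(NJ, JF) = 98.70° ✗; |JF| = 16.50 ✓.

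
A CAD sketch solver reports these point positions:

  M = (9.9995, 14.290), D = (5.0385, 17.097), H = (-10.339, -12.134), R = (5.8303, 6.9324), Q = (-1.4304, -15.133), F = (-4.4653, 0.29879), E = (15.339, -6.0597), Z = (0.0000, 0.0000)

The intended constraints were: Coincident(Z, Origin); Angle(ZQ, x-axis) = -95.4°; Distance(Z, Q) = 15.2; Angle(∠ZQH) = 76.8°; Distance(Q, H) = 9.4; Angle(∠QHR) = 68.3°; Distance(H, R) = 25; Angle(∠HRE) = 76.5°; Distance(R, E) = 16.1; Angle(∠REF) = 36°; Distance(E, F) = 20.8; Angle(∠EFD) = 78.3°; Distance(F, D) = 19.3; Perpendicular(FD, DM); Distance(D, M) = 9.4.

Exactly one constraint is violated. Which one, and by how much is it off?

Distance(D, M) = 9.4 — off by 3.70.

Z = (0.00, 0.00) ✓; ZQ at -95.40° ✓; |ZQ| = 15.20 ✓; ∠ZQH = 76.79° ✓; |QH| = 9.400 ✓; ∠QHR = 68.31° ✓; |HR| = 25.00 ✓; ∠HRE = 76.50° ✓; |RE| = 16.10 ✓; ∠REF = 36.00° ✓; |EF| = 20.80 ✓; ∠EFD = 78.30° ✓; |FD| = 19.30 ✓; ∠(FD, DM) = 90.00° ✓; |DM| = 5.700 ✗.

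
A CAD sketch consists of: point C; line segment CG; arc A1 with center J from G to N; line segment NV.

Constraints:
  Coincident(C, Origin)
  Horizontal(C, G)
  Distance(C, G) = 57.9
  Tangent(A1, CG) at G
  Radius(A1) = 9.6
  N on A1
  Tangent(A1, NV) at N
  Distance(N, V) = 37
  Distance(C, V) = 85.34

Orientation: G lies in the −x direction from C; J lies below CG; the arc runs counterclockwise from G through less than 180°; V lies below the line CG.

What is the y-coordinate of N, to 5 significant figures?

-8.2585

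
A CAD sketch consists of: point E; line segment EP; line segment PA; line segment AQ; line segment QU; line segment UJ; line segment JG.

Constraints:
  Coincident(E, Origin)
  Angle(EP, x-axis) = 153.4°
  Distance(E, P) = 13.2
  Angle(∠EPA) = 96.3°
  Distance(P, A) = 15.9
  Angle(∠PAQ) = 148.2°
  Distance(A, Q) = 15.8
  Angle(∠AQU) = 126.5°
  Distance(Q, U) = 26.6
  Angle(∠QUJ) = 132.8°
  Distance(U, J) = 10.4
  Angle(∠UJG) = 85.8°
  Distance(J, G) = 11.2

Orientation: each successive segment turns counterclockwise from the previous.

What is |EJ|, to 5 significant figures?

39.189

E is at the origin; EP runs at 153.4° with length 13.2, so P = (-11.803, 5.9104). ∠EPA = 96.3° gives PA at -122.90° from the x-axis; with |PA| = 15.9, A = (-20.439, -7.4395). ∠PAQ = 148.2° gives AQ at -91.100° from the x-axis; with |AQ| = 15.8, Q = (-20.743, -23.237). ∠AQU = 126.5° gives QU at -37.600° from the x-axis; with |QU| = 26.6, U = (0.33228, -39.466). ∠QUJ = 132.8° gives UJ at 9.6000° from the x-axis; with |UJ| = 10.4, J = (10.587, -37.732). Then |EJ| = |J − E| = 39.189.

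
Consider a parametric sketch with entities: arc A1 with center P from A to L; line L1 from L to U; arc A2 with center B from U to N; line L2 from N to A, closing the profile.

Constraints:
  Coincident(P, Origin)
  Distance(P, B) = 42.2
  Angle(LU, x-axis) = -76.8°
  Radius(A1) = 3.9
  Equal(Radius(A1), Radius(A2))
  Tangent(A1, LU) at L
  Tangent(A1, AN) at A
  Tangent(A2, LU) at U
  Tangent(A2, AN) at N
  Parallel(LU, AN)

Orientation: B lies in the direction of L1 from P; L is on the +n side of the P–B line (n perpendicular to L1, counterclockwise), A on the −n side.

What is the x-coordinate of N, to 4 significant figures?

5.839

The slot axis is L1's direction at -76.8°, so u = (cos -76.8°, sin -76.8°) = (0.2284, -0.9736) and n = (−sin -76.8°, cos -76.8°) = (0.9736, 0.2284). P is at the origin and B lies 42.2 along u from P, so B = 42.2·u = (9.636, -41.09). Tangency of A1 to both parallel lines with radius 3.9 puts L and A at P ± 3.9·n: L = (3.797, 0.8906), A = (-3.797, -0.8906). Equal radii place U and N the same way about B: U = B + 3.9·n = (13.43, -40.19), N = B − 3.9·n = (5.839, -41.98). So N.x = 5.839.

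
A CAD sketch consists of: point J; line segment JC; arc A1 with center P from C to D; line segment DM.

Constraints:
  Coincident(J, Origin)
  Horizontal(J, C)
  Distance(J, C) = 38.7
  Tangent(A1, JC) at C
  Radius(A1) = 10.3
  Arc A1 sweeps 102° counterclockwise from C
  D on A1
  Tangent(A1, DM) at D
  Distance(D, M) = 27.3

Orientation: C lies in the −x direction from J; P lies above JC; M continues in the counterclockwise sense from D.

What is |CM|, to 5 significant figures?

39.391

J is at the origin; JC is horizontal with |JC| = 38.7 and C on the −x side, so C = (-38.700, 0.0000). A1 meets JC tangentially, so PC is at right angles to JC, so P = C + (0, 10.3) = (-38.700, 10.300). On A1, C sits at bearing -90° from P; a 102° counterclockwise sweep puts D at bearing 12°, so D = P + 10.3·(cos 12°, sin 12°) = (-28.625, 12.441). Tangency of A1 to DM means the radius PD is perpendicular to DM, so DM runs along (−sin 12°, cos 12°); with |DM| = 27.3, M = (-34.301, 39.145). Then |CM| = |M − C| = 39.391.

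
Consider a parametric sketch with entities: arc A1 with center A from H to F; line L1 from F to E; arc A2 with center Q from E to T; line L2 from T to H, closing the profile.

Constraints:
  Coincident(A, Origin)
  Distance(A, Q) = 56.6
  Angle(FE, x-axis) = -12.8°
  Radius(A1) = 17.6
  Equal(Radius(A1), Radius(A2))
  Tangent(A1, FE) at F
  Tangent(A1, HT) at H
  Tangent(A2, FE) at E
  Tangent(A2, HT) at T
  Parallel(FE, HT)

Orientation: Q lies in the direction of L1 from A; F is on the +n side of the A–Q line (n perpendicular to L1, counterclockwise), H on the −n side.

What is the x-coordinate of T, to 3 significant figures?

51.3

Tangency of A1 to both parallel lines with radius 17.6 puts F and H at A ± 17.6·n: F = (3.90, 17.2), H = (-3.90, -17.2). Equal radii place E and T the same way about Q: E = Q + 17.6·n = (59.1, 4.62), T = Q − 17.6·n = (51.3, -29.7). So T.x = 51.3.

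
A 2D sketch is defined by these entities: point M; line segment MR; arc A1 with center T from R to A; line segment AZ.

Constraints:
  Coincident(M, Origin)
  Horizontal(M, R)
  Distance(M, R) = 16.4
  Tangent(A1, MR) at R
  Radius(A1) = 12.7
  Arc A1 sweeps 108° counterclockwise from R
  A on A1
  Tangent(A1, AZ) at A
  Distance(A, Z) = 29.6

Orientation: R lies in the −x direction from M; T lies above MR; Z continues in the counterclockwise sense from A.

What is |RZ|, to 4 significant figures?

44.87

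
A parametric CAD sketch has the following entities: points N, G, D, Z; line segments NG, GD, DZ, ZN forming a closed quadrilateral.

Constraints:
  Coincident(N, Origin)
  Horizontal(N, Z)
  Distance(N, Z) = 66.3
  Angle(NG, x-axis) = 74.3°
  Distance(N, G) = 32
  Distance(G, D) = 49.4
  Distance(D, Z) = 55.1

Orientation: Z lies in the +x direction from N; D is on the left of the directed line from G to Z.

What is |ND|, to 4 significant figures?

74.94

N is at the origin; NZ is horizontal with |NZ| = 66.3 and Z in +x, so Z = (66.3, 0). NG runs at 74.3° with |NG| = 32.0, so G = (8.659, 30.81). D is determined by |GD| = 49.4 and |DZ| = 55.1 together: it lies at the intersection of circle(G, 49.4) and circle(Z, 55.1). With |GZ| = 65.36, the foot of the radical line on GZ is 28.12 from G and the perpendicular offset is √(49.4² − 28.12²) = 40.61. Taking the left-of-GZ solution: D = (52.60, 53.37).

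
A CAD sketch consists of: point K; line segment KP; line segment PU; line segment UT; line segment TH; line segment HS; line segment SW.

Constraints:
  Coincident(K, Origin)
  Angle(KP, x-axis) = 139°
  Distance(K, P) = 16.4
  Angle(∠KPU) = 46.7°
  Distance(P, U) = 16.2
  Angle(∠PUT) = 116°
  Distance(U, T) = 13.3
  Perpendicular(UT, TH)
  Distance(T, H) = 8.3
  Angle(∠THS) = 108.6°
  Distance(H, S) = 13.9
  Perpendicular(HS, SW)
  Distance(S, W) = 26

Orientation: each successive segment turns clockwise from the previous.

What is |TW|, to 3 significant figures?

24.5

∠THS = 108.6° gives HS at 140° from the x-axis; with |HS| = 13.9, S = (-7.02, 5.57). The perpendicularity gives SW at right angles to HS, so SW runs at 50.3°; with |SW| = 26.0, W = (9.58, 25.6). Then |TW| = |W − T| = 24.5.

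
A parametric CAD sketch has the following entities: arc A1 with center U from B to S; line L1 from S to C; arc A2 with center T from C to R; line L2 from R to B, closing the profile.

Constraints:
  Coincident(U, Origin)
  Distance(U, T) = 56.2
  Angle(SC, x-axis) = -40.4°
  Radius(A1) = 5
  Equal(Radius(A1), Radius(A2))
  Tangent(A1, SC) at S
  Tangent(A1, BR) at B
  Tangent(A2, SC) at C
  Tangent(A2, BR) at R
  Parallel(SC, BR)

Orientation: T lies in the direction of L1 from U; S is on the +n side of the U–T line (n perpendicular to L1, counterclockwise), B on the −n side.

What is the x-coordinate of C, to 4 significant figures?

46.04

The slot axis is L1's direction at -40.4°, so u = (cos -40.4°, sin -40.4°) = (0.7615, -0.6481) and n = (−sin -40.4°, cos -40.4°) = (0.6481, 0.7615). U is at the origin and T lies 56.2 along u from U, so T = 56.2·u = (42.80, -36.42). Tangency of A1 to both parallel lines with radius 5.0 puts S and B at U ± 5.0·n: S = (3.241, 3.808), B = (-3.241, -3.808). Equal radii place C and R the same way about T: C = T + 5.0·n = (46.04, -32.62), R = T − 5.0·n = (39.56, -40.23). So C.x = 46.04.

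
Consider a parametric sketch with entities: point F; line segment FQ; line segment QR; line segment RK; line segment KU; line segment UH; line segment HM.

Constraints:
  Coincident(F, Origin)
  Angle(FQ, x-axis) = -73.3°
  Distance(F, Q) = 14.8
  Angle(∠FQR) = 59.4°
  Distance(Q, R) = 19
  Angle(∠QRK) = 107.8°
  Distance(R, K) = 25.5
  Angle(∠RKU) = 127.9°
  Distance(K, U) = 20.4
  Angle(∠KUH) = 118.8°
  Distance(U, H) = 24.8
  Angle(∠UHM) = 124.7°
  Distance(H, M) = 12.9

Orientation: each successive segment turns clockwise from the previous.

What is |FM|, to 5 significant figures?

27.506

F is at the origin; FQ runs at -73.3° with length 14.8, so Q = (4.2529, -14.176). ∠FQR = 59.4° gives QR at 166.10° from the x-axis; with |QR| = 19.0, R = (-14.191, -9.6114). ∠QRK = 107.8° gives RK at 93.900° from the x-axis; with |RK| = 25.5, K = (-15.925, 15.830). ∠RKU = 127.9° gives KU at 41.800° from the x-axis; with |KU| = 20.4, U = (-0.71736, 29.427). ∠KUH = 118.8° gives UH at -19.400° from the x-axis; with |UH| = 24.8, H = (22.675, 21.189). ∠UHM = 124.7° gives HM at -74.700° from the x-axis; with |HM| = 12.9, M = (26.079, 8.7464). Then |FM| = |M − F| = 27.506.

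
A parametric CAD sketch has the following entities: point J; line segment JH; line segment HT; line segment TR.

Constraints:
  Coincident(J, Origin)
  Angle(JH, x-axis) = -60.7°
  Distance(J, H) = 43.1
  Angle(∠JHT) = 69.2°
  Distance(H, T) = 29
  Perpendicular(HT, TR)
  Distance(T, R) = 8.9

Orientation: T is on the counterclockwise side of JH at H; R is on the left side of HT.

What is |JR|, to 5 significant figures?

34.248

J is at the origin; JH runs at -60.7° with length 43.1, so H = 43.1·(cos -60.7°, sin -60.7°) = (21.092, -37.586). ∠JHT = 69.2°, so HT runs at -60.7° + (180° − 69.2°) = 50.100° from the x-axis; with |HT| = 29.0, T = H + 29.0·(cos 50.100°, sin 50.100°) = (39.694, -15.338). HT is perpendicular to TR; with |TR| = 8.9 on the left of HT, R = T + 8.9·(-0.76717, 0.64145) = (32.867, -9.6295). Then |JR| = |R − J| = 34.248.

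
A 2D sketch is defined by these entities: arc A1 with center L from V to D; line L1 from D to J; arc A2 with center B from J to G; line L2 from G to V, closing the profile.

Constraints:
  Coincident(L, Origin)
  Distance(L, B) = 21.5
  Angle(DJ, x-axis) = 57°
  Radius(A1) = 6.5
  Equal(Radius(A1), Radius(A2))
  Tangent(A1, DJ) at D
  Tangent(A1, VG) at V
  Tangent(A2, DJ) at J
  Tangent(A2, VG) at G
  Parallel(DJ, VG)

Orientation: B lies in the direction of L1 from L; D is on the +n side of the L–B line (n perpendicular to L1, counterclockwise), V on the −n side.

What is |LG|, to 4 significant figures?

22.46

The slot axis is L1's direction at 57.0°, so u = (cos 57.0°, sin 57.0°) = (0.5446, 0.8387) and n = (−sin 57.0°, cos 57.0°) = (-0.8387, 0.5446). L is at the origin and B lies 21.5 along u from L, so B = 21.5·u = (11.71, 18.03). Tangency of A1 to both parallel lines with radius 6.5 puts D and V at L ± 6.5·n: D = (-5.451, 3.540), V = (5.451, -3.540). Equal radii place J and G the same way about B: J = B + 6.5·n = (6.258, 21.57), G = B − 6.5·n = (17.16, 14.49). Then |LG| = |G − L| = 22.46.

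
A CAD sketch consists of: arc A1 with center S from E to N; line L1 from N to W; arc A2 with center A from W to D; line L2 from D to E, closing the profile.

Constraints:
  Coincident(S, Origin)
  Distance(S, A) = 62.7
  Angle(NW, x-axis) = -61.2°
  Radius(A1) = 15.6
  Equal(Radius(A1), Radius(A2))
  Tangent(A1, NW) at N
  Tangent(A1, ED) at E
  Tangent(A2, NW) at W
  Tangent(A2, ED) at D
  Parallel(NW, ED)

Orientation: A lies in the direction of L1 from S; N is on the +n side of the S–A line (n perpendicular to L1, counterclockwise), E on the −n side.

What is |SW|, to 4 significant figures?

64.61

Tangency of A1 to both parallel lines with radius 15.6 puts N and E at S ± 15.6·n: N = (13.67, 7.515), E = (-13.67, -7.515). Equal radii place W and D the same way about A: W = A + 15.6·n = (43.88, -47.43), D = A − 15.6·n = (16.54, -62.46). Then |SW| = |W − S| = 64.61.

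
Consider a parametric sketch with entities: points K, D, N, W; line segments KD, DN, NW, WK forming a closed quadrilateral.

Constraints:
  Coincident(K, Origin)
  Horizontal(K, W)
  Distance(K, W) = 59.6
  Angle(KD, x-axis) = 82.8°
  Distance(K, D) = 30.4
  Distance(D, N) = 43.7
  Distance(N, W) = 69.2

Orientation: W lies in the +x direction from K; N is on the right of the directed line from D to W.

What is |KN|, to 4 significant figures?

14.55

Checks: |DN| = 43.70 ✓; |NW| = 69.20 ✓.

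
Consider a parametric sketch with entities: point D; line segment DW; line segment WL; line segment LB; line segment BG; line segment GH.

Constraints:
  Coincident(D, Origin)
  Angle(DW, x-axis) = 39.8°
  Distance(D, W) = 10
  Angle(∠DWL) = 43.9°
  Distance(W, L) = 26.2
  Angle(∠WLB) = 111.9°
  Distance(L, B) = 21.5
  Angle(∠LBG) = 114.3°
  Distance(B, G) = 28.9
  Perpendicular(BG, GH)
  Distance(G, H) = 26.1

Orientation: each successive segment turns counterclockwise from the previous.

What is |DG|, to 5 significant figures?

34.591

∠WLB = 111.9° gives LB at -116.00° from the x-axis; with |LB| = 21.5, B = (-27.875, -11.050). ∠LBG = 114.3° gives BG at -50.300° from the x-axis; with |BG| = 28.9, G = (-9.4147, -33.285). Then |DG| = |G − D| = 34.591.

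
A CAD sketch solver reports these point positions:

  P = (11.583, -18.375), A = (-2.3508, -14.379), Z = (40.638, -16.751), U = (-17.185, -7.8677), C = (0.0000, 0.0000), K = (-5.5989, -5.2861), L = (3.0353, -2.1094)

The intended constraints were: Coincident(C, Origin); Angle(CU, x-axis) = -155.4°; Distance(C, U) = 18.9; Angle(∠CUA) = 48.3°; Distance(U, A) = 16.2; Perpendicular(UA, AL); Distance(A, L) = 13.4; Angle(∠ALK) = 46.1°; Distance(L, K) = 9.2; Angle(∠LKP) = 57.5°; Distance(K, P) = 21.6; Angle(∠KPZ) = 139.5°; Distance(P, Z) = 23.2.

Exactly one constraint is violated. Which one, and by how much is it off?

Distance(P, Z) = 23.2 — off by 5.90.

C = (0.00, 0.00) ✓; CU at -155.4° ✓; |CU| = 18.90 ✓; ∠CUA = 48.30° ✓; |UA| = 16.20 ✓; ∠(UA, AL) = 90.00° ✓; |AL| = 13.40 ✓; ∠ALK = 46.10° ✓; |LK| = 9.200 ✓; ∠LKP = 57.50° ✓; |KP| = 21.60 ✓; ∠KPZ = 139.5° ✓; |PZ| = 29.10 ✗.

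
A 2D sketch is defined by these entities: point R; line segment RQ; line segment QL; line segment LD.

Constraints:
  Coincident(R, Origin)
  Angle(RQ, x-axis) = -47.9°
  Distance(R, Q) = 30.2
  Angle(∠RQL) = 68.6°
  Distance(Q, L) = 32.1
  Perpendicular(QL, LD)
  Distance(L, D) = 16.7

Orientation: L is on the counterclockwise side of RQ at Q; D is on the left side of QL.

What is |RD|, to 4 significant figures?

23.97

R is at the origin; RQ runs at -47.9° with length 30.2, so Q = 30.2·(cos -47.9°, sin -47.9°) = (20.25, -22.41). ∠RQL = 68.6°, so QL runs at -47.9° + (180° − 68.6°) = 63.50° from the x-axis; with |QL| = 32.1, L = Q + 32.1·(cos 63.50°, sin 63.50°) = (34.57, 6.320). QL is perpendicular to LD; with |LD| = 16.7 on the left of QL, D = L + 16.7·(-0.8949, 0.4462) = (19.62, 13.77). Then |RD| = |D − R| = 23.97.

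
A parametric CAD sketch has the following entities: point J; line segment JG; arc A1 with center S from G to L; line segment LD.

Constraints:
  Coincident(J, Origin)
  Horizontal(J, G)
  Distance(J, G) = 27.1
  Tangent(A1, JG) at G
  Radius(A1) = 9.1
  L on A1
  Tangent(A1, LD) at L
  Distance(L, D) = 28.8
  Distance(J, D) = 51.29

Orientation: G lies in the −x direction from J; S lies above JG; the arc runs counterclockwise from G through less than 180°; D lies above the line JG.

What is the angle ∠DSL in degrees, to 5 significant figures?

72.465°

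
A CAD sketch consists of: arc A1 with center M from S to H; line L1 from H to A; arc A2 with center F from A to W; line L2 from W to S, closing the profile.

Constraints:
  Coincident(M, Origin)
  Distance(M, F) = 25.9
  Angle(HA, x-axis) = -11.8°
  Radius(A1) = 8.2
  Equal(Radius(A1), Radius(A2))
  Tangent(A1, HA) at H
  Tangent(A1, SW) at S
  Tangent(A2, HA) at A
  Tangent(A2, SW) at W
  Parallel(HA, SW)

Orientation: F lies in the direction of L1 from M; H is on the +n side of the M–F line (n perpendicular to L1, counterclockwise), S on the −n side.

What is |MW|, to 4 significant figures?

27.17

The slot axis is L1's direction at -11.8°, so u = (cos -11.8°, sin -11.8°) = (0.9789, -0.2045) and n = (−sin -11.8°, cos -11.8°) = (0.2045, 0.9789). M is at the origin and F lies 25.9 along u from M, so F = 25.9·u = (25.35, -5.296). Tangency of A1 to both parallel lines with radius 8.2 puts H and S at M ± 8.2·n: H = (1.677, 8.027), S = (-1.677, -8.027). Equal radii place A and W the same way about F: A = F + 8.2·n = (27.03, 2.730), W = F − 8.2·n = (23.68, -13.32). Then |MW| = |W − M| = 27.17.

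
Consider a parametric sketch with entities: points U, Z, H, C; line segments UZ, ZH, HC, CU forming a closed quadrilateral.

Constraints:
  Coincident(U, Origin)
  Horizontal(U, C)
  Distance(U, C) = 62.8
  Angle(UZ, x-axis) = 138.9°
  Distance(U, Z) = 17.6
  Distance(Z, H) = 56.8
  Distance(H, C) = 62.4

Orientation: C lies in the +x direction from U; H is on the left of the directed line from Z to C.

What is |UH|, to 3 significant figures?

58.1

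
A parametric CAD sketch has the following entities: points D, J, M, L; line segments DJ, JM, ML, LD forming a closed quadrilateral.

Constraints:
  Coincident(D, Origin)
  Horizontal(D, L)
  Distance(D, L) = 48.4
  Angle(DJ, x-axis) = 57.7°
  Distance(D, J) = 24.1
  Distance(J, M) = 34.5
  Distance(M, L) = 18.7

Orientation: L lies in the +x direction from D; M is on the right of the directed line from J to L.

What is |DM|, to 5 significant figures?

32.870

Checks: |JM| = 34.50 ✓; |ML| = 18.70 ✓.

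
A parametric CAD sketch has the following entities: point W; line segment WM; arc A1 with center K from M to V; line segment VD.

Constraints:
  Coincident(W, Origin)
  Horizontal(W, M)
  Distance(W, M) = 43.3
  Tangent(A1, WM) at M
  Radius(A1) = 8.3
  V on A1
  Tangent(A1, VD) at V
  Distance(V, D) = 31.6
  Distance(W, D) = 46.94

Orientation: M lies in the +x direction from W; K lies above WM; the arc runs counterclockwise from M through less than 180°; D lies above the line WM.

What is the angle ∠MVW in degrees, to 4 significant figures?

50.30°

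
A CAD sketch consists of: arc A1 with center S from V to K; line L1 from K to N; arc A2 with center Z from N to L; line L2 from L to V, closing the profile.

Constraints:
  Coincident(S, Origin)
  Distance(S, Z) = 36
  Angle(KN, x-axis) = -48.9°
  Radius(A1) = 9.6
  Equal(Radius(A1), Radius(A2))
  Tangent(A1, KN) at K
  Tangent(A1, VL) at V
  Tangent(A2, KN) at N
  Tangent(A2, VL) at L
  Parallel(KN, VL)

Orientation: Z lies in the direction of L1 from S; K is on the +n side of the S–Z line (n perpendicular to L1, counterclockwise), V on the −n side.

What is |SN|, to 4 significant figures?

37.26

The slot axis is L1's direction at -48.9°, so u = (cos -48.9°, sin -48.9°) = (0.6574, -0.7536) and n = (−sin -48.9°, cos -48.9°) = (0.7536, 0.6574). S is at the origin and Z lies 36.0 along u from S, so Z = 36.0·u = (23.67, -27.13). Tangency of A1 to both parallel lines with radius 9.6 puts K and V at S ± 9.6·n: K = (7.234, 6.311), V = (-7.234, -6.311). Equal radii place N and L the same way about Z: N = Z + 9.6·n = (30.90, -20.82), L = Z − 9.6·n = (16.43, -33.44). Then |SN| = |N − S| = 37.26.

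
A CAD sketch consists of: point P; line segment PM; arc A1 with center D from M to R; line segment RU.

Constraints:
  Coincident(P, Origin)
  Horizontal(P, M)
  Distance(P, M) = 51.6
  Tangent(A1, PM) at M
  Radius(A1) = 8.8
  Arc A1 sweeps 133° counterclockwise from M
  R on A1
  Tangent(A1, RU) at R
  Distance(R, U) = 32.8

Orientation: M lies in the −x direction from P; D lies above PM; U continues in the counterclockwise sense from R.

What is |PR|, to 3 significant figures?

47.5

Since A1 is tangent to PM there, DM ⟂ PM, so D = M + (0, 8.8) = (-51.6, 8.80). On A1, M sits at bearing -90° from D; a 133° counterclockwise sweep puts R at bearing 43°, so R = D + 8.8·(cos 43°, sin 43°) = (-45.2, 14.8). Then |PR| = |R − P| = 47.5.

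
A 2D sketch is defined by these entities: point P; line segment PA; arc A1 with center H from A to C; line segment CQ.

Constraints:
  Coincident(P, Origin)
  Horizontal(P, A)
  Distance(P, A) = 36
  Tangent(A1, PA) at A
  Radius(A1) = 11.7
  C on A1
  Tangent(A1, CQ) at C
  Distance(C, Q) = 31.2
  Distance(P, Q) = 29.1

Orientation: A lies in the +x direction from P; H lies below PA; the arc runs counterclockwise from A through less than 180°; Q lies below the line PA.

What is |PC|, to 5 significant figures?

27.327

Checks: P = (0.00, 0.00) ✓; |HC| = 11.70 ✓; ∠(HC, CQ) = 90.00° ✓; |CQ| = 31.20 ✓; |PQ| = 29.10 ✓.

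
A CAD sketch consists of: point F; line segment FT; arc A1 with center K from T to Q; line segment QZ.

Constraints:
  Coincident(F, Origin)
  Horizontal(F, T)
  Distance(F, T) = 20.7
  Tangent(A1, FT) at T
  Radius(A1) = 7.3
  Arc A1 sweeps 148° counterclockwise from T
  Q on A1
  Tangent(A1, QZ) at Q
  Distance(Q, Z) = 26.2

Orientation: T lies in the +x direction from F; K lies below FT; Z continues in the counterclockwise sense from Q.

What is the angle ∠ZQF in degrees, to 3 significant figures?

173°

F is at the origin; FT is horizontal with |FT| = 20.7 and T on the +x side, so T = (20.7, 0.00). A1 meets FT tangentially, so KT is at right angles to FT, so K = T + (0, -7.3) = (20.7, -7.30). On A1, T sits at bearing 90° from K; a 148° counterclockwise sweep puts Q at bearing 238°, so Q = K + 7.3·(cos 238°, sin 238°) = (16.8, -13.5). The tangent condition forces KQ to be normal to QZ, so QZ runs along (−sin 238°, cos 238°); with |QZ| = 26.2, Z = (39.1, -27.4). Then cos ∠ZQF = QZ·QF / (|QZ||QF|), giving 173°.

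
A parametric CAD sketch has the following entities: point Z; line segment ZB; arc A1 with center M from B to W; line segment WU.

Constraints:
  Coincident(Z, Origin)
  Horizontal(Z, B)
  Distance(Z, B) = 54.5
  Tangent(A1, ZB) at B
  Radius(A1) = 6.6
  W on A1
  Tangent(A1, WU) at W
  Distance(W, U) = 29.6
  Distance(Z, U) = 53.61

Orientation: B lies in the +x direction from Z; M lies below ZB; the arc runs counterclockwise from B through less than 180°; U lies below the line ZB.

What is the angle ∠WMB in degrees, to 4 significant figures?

77.11°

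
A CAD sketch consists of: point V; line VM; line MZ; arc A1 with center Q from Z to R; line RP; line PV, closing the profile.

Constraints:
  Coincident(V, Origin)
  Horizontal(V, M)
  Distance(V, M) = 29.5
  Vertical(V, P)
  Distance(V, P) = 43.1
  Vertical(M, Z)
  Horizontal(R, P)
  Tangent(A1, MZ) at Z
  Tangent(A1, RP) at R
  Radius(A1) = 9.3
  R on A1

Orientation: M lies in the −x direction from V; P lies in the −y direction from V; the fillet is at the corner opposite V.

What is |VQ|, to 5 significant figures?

39.376

V is at the origin; VM is horizontal with |VM| = 29.5 and M on the −x side, so M = (-29.500, 0.0000). V and P share the same x with |VP| = 43.1 and P on the −y side, so P = (0.0000, -43.100). The virtual corner opposite V is at (-29.500, -43.100). The tangent condition forces QZ to be normal to MZ and since A1 is tangent to RP there, QR ⟂ RP, with radius 9.3, so the center Q sits 9.3 in from both sides at Q = (-20.200, -33.800). Then |VQ| = |Q − V| = 39.376.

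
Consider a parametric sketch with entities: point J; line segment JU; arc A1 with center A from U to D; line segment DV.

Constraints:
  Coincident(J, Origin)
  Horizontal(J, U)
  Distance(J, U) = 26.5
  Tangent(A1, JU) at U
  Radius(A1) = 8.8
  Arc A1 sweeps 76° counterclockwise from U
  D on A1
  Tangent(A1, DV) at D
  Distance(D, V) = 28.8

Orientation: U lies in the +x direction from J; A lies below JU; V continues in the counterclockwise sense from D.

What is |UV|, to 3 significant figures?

37.9

J is at the origin; JU is horizontal with |JU| = 26.5 and U on the +x side, so U = (26.5, 0.00). The tangent condition forces AU to be normal to JU, so A = U + (0, -8.8) = (26.5, -8.80). On A1, U sits at bearing 90° from A; a 76° counterclockwise sweep puts D at bearing 166°, so D = A + 8.8·(cos 166°, sin 166°) = (18.0, -6.67). A1 meets DV tangentially, so AD is at right angles to DV, so DV runs along (−sin 166°, cos 166°); with |DV| = 28.8, V = (11.0, -34.6). Then |UV| = |V − U| = 37.9.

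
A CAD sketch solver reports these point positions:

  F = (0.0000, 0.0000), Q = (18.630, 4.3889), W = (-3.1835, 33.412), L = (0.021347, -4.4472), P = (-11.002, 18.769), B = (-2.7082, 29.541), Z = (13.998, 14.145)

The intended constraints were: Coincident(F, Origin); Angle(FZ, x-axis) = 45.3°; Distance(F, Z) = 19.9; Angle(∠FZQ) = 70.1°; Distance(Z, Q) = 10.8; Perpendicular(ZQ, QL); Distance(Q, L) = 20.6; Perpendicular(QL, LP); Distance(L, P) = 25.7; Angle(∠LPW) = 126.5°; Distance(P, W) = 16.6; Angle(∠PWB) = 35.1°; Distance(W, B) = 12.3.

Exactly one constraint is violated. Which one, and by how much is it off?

Distance(W, B) = 12.3 — off by 8.40.

F = (0.00, 0.00) ✓; FZ at 45.30° ✓; |FZ| = 19.90 ✓; ∠FZQ = 70.10° ✓; |ZQ| = 10.80 ✓; ∠(ZQ, QL) = 90.00° ✓; |QL| = 20.60 ✓; ∠(QL, LP) = 90.00° ✓; |LP| = 25.70 ✓; ∠LPW = 126.5° ✓; |PW| = 16.60 ✓; ∠PWB = 35.10° ✓; |WB| = 3.900 ✗.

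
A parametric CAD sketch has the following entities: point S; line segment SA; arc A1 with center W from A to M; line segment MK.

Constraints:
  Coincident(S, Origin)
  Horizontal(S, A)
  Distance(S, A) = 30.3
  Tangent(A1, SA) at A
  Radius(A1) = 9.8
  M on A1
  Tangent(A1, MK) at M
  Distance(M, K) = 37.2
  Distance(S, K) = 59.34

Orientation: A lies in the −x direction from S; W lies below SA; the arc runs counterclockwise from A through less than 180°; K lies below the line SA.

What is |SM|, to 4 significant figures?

41.53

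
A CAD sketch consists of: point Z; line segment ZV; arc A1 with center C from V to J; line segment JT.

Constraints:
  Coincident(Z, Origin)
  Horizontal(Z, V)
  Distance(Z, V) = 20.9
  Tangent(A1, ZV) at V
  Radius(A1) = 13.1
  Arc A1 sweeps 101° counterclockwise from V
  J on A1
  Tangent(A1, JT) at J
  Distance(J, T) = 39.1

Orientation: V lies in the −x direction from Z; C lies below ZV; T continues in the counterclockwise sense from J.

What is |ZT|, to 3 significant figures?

60.0

Z is at the origin; ZV is horizontal with |ZV| = 20.9 and V on the −x side, so V = (-20.9, 0.00). Tangency of A1 to ZV means the radius CV is perpendicular to ZV, so C = V + (0, -13.1) = (-20.9, -13.1). On A1, V sits at bearing 90° from C; a 101° counterclockwise sweep puts J at bearing 191°, so J = C + 13.1·(cos 191°, sin 191°) = (-33.8, -15.6). Tangency of A1 to JT means the radius CJ is perpendicular to JT, so JT runs along (−sin 191°, cos 191°); with |JT| = 39.1, T = (-26.3, -54.0). Then |ZT| = |T − Z| = 60.0.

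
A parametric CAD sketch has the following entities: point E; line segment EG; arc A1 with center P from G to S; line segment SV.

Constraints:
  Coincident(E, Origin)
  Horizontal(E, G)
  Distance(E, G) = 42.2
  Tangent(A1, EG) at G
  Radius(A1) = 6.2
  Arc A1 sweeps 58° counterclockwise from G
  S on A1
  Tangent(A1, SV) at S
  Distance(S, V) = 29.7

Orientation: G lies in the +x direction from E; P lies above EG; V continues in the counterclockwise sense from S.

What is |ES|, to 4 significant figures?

47.55

E is at the origin; EG is horizontal with |EG| = 42.2 and G on the +x side, so G = (42.20, 0.000). The tangent condition forces PG to be normal to EG, so P = G + (0, 6.2) = (42.20, 6.200). On A1, G sits at bearing -90° from P; a 58° counterclockwise sweep puts S at bearing -32°, so S = P + 6.2·(cos -32°, sin -32°) = (47.46, 2.915). Then |ES| = |S − E| = 47.55.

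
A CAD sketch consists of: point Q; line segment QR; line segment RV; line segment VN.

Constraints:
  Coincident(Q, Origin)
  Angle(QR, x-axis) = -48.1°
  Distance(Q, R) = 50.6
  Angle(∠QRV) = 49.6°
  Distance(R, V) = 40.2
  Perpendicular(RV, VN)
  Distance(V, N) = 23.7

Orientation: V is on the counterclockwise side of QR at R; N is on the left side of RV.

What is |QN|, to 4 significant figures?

16.58

Q is at the origin; QR runs at -48.1° with length 50.6, so R = 50.6·(cos -48.1°, sin -48.1°) = (33.79, -37.66). ∠QRV = 49.6°, so RV runs at -48.1° + (180° − 49.6°) = 82.30° from the x-axis; with |RV| = 40.2, V = R + 40.2·(cos 82.30°, sin 82.30°) = (39.18, 2.175). The perpendicularity gives VN at right angles to RV; with |VN| = 23.7 on the left of RV, N = V + 23.7·(-0.9910, 0.1340) = (15.69, 5.351). Then |QN| = |N − Q| = 16.58.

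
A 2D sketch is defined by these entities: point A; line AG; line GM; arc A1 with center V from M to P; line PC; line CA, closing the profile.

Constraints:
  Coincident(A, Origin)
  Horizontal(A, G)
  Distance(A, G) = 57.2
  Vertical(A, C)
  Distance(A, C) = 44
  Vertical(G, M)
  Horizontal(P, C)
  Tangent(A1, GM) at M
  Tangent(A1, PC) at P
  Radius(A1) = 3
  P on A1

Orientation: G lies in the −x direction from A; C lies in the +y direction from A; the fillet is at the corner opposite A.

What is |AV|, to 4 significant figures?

67.96

A is at the origin; AG is horizontal with |AG| = 57.2 and G on the −x side, so G = (-57.20, 0.000). AC is vertical with |AC| = 44.0 and C on the +y side, so C = (0.000, 44.00). The virtual corner opposite A is at (-57.20, 44.00). Since A1 is tangent to GM there, VM ⟂ GM and the tangent condition forces VP to be normal to PC, with radius 3.0, so the center V sits 3.0 in from both sides at V = (-54.20, 41.00). Then |AV| = |V − A| = 67.96.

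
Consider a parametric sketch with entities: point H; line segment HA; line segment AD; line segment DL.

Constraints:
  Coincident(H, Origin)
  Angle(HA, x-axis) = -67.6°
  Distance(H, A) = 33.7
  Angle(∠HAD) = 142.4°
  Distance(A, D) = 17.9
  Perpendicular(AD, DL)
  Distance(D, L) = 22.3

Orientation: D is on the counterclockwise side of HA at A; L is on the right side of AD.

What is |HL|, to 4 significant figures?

61.86

H is at the origin; HA runs at -67.6° with length 33.7, so A = 33.7·(cos -67.6°, sin -67.6°) = (12.84, -31.16). ∠HAD = 142.4°, so AD runs at -67.6° + (180° − 142.4°) = -30.00° from the x-axis; with |AD| = 17.9, D = A + 17.9·(cos -30.00°, sin -30.00°) = (28.34, -40.11). The perpendicularity gives DL at right angles to AD; with |DL| = 22.3 on the right of AD, L = D + 22.3·(-0.5000, -0.8660) = (17.19, -59.42). Then |HL| = |L − H| = 61.86.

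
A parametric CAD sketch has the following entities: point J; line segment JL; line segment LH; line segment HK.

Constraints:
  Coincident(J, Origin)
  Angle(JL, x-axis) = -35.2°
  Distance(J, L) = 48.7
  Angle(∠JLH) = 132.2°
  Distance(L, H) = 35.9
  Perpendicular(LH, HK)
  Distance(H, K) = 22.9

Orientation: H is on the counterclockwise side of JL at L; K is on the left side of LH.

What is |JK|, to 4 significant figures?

69.87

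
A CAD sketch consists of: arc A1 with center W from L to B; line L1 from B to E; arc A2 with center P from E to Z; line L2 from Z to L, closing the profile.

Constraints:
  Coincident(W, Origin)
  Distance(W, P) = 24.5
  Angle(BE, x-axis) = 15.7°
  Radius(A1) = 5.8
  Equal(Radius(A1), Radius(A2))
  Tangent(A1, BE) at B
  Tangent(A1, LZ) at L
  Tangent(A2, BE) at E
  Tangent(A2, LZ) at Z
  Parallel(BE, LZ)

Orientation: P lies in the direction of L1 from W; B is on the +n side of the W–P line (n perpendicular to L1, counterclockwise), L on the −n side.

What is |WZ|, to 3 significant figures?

25.2

The slot axis is L1's direction at 15.7°, so u = (cos 15.7°, sin 15.7°) = (0.963, 0.271) and n = (−sin 15.7°, cos 15.7°) = (-0.271, 0.963). W is at the origin and P lies 24.5 along u from W, so P = 24.5·u = (23.6, 6.63). Tangency of A1 to both parallel lines with radius 5.8 puts B and L at W ± 5.8·n: B = (-1.57, 5.58), L = (1.57, -5.58). Equal radii place E and Z the same way about P: E = P + 5.8·n = (22.0, 12.2), Z = P − 5.8·n = (25.2, 1.05). Then |WZ| = |Z − W| = 25.2.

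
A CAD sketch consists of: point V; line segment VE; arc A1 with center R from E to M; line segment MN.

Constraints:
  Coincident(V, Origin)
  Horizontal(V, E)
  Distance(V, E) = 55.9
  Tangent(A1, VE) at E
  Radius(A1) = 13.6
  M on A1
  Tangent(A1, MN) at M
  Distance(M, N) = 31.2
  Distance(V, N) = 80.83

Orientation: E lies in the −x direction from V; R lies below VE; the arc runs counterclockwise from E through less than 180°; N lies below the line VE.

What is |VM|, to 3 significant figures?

71.0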